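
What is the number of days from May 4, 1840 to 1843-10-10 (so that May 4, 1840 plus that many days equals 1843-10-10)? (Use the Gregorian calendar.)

1254

May 4, 1840 → May 4, 1841: 365 days.
May 4, 1841 → May 4, 1842: 365 days.
May 4, 1842 → May 4, 1843: 365 days.
May 4, 1843 → Jun 4, 1843: 31 days (May has 31).
Jun 4, 1843 → Jul 4, 1843: 30 days (June has 30).
Jul 4, 1843 → Aug 4, 1843: 31 days (July has 31).
Aug 4, 1843 → Sep 4, 1843: 31 days (August has 31).
Sep 4, 1843 → Oct 4, 1843: 30 days (September has 30).
Oct 4, 1843 → Oct 10, 1843: 6 days.
Total: 1254 days.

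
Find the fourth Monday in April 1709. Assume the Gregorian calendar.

April 22, 1709

April 1, 1709 is a Monday.
The first Monday is therefore April 1 (same day).
The fourth Monday is 1 + 3×7 = April 22.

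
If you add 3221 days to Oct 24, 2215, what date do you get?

+366 (one year; includes Feb 29, 2216) → Oct 24, 2216 (2855 left).
+365 (one year) → Oct 24, 2217 (2490 left).
+365 (one year) → Oct 24, 2218 (2125 left).
+365 (one year) → Oct 24, 2219 (1760 left).
+366 (one year; includes Feb 29, 2220) → Oct 24, 2220 (1394 left).
+365 (one year) → Oct 24, 2221 (1029 left).
+365 (one year) → Oct 24, 2222 (664 left).
+365 (one year) → Oct 24, 2223 (299 left).
Oct has 31 days: +8 → Nov 1, 2223 (291 left).
Nov has 30 days: +30 → Dec 1, 2223 (261 left).
Dec has 31 days: +31 → Jan 1, 2224 (230 left).
Jan has 31 days: +31 → Feb 1, 2224 (199 left).
Feb has 29 days: +29 → Mar 1, 2224 (170 left).
Mar has 31 days: +31 → Apr 1, 2224 (139 left).
Apr has 30 days: +30 → May 1, 2224 (109 left).
May has 31 days: +31 → Jun 1, 2224 (78 left).
Jun has 30 days: +30 → Jul 1, 2224 (48 left).
Jul has 31 days: +31 → Aug 1, 2224 (17 left).
+17 → Aug 18, 2224.

August 18, 2224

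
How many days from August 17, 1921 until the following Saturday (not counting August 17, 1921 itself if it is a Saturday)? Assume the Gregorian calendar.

Aug 17, 1921 is a Wednesday.
From Wednesday to the next Saturday is 3 days.

3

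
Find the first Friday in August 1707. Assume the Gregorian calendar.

August 5, 1707

August 1, 1707 is a Monday.
The first Friday is therefore August 5 (4 days later).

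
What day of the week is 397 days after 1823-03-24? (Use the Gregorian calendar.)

Saturday

Mar 24, 1823 is a Monday.
397 mod 7 = 5, so 397 days after a Monday is Monday + 5 = Saturday.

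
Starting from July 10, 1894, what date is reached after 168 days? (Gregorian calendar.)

Jul has 31 days: +22 → Aug 1, 1894 (146 left).
Aug has 31 days: +31 → Sep 1, 1894 (115 left).
Sep has 30 days: +30 → Oct 1, 1894 (85 left).
Oct has 31 days: +31 → Nov 1, 1894 (54 left).
Nov has 30 days: +30 → Dec 1, 1894 (24 left).
+24 → Dec 25, 1894.

December 25, 1894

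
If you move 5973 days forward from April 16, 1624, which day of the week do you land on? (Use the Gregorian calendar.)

Thursday

First find the weekday of Apr 16, 1624. Doomsday rule: the anchor day for the 1600s is Tuesday. For year 24: 24÷12 = 2 r 0, and 0÷4 = 0, so 2+0+0 = 2.
Tuesday + 2 ≡ Thursday — that's 1624's doomsday.
In April the doomsday date is Apr 4.
Apr 16 is 12 days after Apr 4; 12 mod 7 = 5, so Thursday + 5 = Tuesday.
5973 mod 7 = 2, so 5973 days after a Tuesday is Tuesday + 2 = Thursday.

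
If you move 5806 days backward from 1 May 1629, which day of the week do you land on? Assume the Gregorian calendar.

Saturday

May 1, 1629 is a Tuesday.
5806 mod 7 = 3, so 5806 days before a Tuesday is Tuesday − 3 = Saturday.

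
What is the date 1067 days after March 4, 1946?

+365 (one year) → Mar 4, 1947 (702 left).
+366 (one year; includes Feb 29, 1948) → Mar 4, 1948 (336 left).
Mar has 31 days: +28 → Apr 1, 1948 (308 left).
Apr has 30 days: +30 → May 1, 1948 (278 left).
May has 31 days: +31 → Jun 1, 1948 (247 left).
Jun has 30 days: +30 → Jul 1, 1948 (217 left).
Jul has 31 days: +31 → Aug 1, 1948 (186 left).
Aug has 31 days: +31 → Sep 1, 1948 (155 left).
Sep has 30 days: +30 → Oct 1, 1948 (125 left).
Oct has 31 days: +31 → Nov 1, 1948 (94 left).
Nov has 30 days: +30 → Dec 1, 1948 (64 left).
Dec has 31 days: +31 → Jan 1, 1949 (33 left).
Jan has 31 days: +31 → Feb 1, 1949 (2 left).
+2 → Feb 3, 1949.

February 3, 1949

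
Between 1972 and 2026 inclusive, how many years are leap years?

14

Multiples of 4 in [1972,2026]: 14.
Of those, multiples of 100: 1 (not leap unless ÷400).
Multiples of 400: 1.
Leap years = 14 − 1 + 1 = 14.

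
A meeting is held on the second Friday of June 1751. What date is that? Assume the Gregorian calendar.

June 1, 1751 is a Tuesday.
The first Friday is therefore June 4 (3 days later).
The second Friday is 4 + 1×7 = June 11.

June 11, 1751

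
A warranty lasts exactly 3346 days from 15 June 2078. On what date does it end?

August 13, 2087

+365 (one year) → Jun 15, 2079 (2981 left).
+366 (one year; includes Feb 29, 2080) → Jun 15, 2080 (2615 left).
+365 (one year) → Jun 15, 2081 (2250 left).
+365 (one year) → Jun 15, 2082 (1885 left).
+365 (one year) → Jun 15, 2083 (1520 left).
+366 (one year; includes Feb 29, 2084) → Jun 15, 2084 (1154 left).
+365 (one year) → Jun 15, 2085 (789 left).
+365 (one year) → Jun 15, 2086 (424 left).
+365 (one year) → Jun 15, 2087 (59 left).
Jun has 30 days: +16 → Jul 1, 2087 (43 left).
Jul has 31 days: +31 → Aug 1, 2087 (12 left).
+12 → Aug 13, 2087.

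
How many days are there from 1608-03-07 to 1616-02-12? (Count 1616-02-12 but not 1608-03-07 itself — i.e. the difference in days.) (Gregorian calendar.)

Mar 7, 1608 → Mar 7, 1609: 365 days.
Mar 7, 1609 → Mar 7, 1610: 365 days.
Mar 7, 1610 → Mar 7, 1611: 365 days.
Mar 7, 1611 → Mar 7, 1612: 366 days (Feb 29, 1612 is in that span).
Mar 7, 1612 → Mar 7, 1613: 365 days.
Mar 7, 1613 → Mar 7, 1614: 365 days.
Mar 7, 1614 → Mar 7, 1615: 365 days.
Mar 7, 1615 → Apr 7, 1615: 31 days (March has 31).
Apr 7, 1615 → May 7, 1615: 30 days (April has 30).
May 7, 1615 → Jun 7, 1615: 31 days (May has 31).
Jun 7, 1615 → Jul 7, 1615: 30 days (June has 30).
Jul 7, 1615 → Aug 7, 1615: 31 days (July has 31).
Aug 7, 1615 → Sep 7, 1615: 31 days (August has 31).
Sep 7, 1615 → Oct 7, 1615: 30 days (September has 30).
Oct 7, 1615 → Nov 7, 1615: 31 days (October has 31).
Nov 7, 1615 → Dec 7, 1615: 30 days (November has 30).
Dec 7, 1615 → Jan 7, 1616: 31 days (December has 31).
Jan 7, 1616 → Feb 7, 1616: 31 days (January has 31).
Feb 7, 1616 → Feb 12, 1616: 5 days.
Total: 2898 days.

2898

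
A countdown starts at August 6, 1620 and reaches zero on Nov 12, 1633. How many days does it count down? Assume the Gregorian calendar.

Aug 6, 1620 → Aug 6, 1621: 365 days.
Aug 6, 1621 → Aug 6, 1622: 365 days.
Aug 6, 1622 → Aug 6, 1623: 365 days.
Aug 6, 1623 → Aug 6, 1624: 366 days (Feb 29, 1624 is in that span).
Aug 6, 1624 → Aug 6, 1625: 365 days.
Aug 6, 1625 → Aug 6, 1626: 365 days.
Aug 6, 1626 → Aug 6, 1627: 365 days.
Aug 6, 1627 → Aug 6, 1628: 366 days (Feb 29, 1628 is in that span).
Aug 6, 1628 → Aug 6, 1629: 365 days.
Aug 6, 1629 → Aug 6, 1630: 365 days.
Aug 6, 1630 → Aug 6, 1631: 365 days.
Aug 6, 1631 → Aug 6, 1632: 366 days (Feb 29, 1632 is in that span).
Aug 6, 1632 → Aug 6, 1633: 365 days.
Aug 6, 1633 → Sep 6, 1633: 31 days (August has 31).
Sep 6, 1633 → Oct 6, 1633: 30 days (September has 30).
Oct 6, 1633 → Nov 6, 1633: 31 days (October has 31).
Nov 6, 1633 → Nov 12, 1633: 6 days.
Total: 4846 days.

4846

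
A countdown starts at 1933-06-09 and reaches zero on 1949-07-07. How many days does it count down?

5872

Jun 9, 1933 → Jun 9, 1934: 365 days.
Jun 9, 1934 → Jun 9, 1935: 365 days.
Jun 9, 1935 → Jun 9, 1936: 366 days (Feb 29, 1936 is in that span).
Jun 9, 1936 → Jun 9, 1937: 365 days.
Jun 9, 1937 → Jun 9, 1938: 365 days.
Jun 9, 1938 → Jun 9, 1939: 365 days.
Jun 9, 1939 → Jun 9, 1940: 366 days (Feb 29, 1940 is in that span).
Jun 9, 1940 → Jun 9, 1941: 365 days.
Jun 9, 1941 → Jun 9, 1942: 365 days.
Jun 9, 1942 → Jun 9, 1943: 365 days.
Jun 9, 1943 → Jun 9, 1944: 366 days (Feb 29, 1944 is in that span).
Jun 9, 1944 → Jun 9, 1945: 365 days.
Jun 9, 1945 → Jun 9, 1946: 365 days.
Jun 9, 1946 → Jun 9, 1947: 365 days.
Jun 9, 1947 → Jun 9, 1948: 366 days (Feb 29, 1948 is in that span).
Jun 9, 1948 → Jul 9, 1948: 30 days (June has 30).
Jul 9, 1948 → Aug 9, 1948: 31 days (July has 31).
Aug 9, 1948 → Sep 9, 1948: 31 days (August has 31).
Sep 9, 1948 → Oct 9, 1948: 30 days (September has 30).
Oct 9, 1948 → Nov 9, 1948: 31 days (October has 31).
Nov 9, 1948 → Dec 9, 1948: 30 days (November has 30).
Dec 9, 1948 → Jan 9, 1949: 31 days (December has 31).
Jan 9, 1949 → Feb 9, 1949: 31 days (January has 31).
Feb 9, 1949 → Mar 9, 1949: 28 days (February has 28).
Mar 9, 1949 → Apr 9, 1949: 31 days (March has 31).
Apr 9, 1949 → May 9, 1949: 30 days (April has 30).
May 9, 1949 → Jun 9, 1949: 31 days (May has 31).
Jun 9, 1949 → Jul 7, 1949: 28 days.
Total: 5872 days.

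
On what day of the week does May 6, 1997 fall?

January 1, 1997 is a Wednesday.
Jan 1, 1997 → Feb 1, 1997: 31 days (January has 31).
Feb 1, 1997 → Mar 1, 1997: 28 days (February has 28).
Mar 1, 1997 → Apr 1, 1997: 31 days (March has 31).
Apr 1, 1997 → May 1, 1997: 30 days (April has 30).
May 1, 1997 → May 6, 1997: 5 days.
Total: 125 days.
125 mod 7 = 6, so Wednesday + 6 = Tuesday.

Tuesday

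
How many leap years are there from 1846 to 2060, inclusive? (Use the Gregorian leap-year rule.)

Multiples of 4 in [1846,2060]: 54.
Of those, multiples of 100: 2 (not leap unless ÷400).
Multiples of 400: 1.
Leap years = 54 − 2 + 1 = 53.

53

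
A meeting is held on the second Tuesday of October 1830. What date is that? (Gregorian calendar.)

October 12, 1830

October 1, 1830 is a Friday.
The first Tuesday is therefore October 5 (4 days later).
The second Tuesday is 5 + 1×7 = October 12.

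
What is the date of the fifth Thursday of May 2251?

May 29, 2251

May 1, 2251 is a Thursday.
The first Thursday is therefore May 1 (same day).
The fifth Thursday is 1 + 4×7 = May 29.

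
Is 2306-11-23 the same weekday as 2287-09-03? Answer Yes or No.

From Sep 3, 2287 to Nov 23, 2306 is 7020 days.
7020 mod 7 = 6, so they are different weekdays.
(Sep 3, 2287 is a Saturday; Nov 23, 2306 is a Friday.)

No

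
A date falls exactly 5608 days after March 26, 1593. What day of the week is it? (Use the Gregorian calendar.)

First find the weekday of Mar 26, 1593. Doomsday rule: the anchor day for the 1500s is Wednesday. For year 93: 93÷12 = 7 r 9, and 9÷4 = 2, so 7+9+2 = 18.
Wednesday + 18 ≡ Sunday — that's 1593's doomsday.
In March the doomsday date is Mar 14.
Mar 26 is 12 days after Mar 14; 12 mod 7 = 5, so Sunday + 5 = Friday.
5608 mod 7 = 1, so 5608 days after a Friday is Friday + 1 = Saturday.

Saturday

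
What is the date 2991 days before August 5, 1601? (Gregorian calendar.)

May 28, 1593

−365 (one year) → Aug 5, 1600 (2626 left).
−366 (one year; includes Feb 29, 1600) → Aug 5, 1599 (2260 left).
−365 (one year) → Aug 5, 1598 (1895 left).
−365 (one year) → Aug 5, 1597 (1530 left).
−365 (one year) → Aug 5, 1596 (1165 left).
−366 (one year; includes Feb 29, 1596) → Aug 5, 1595 (799 left).
−365 (one year) → Aug 5, 1594 (434 left).
−365 (one year) → Aug 5, 1593 (69 left).
−5 → Jul 31, 1593 (end of Jul, 31 days; 64 left).
−31 → Jun 30, 1593 (end of Jun, 30 days; 33 left).
−30 → May 31, 1593 (end of May, 31 days; 3 left).
−3 → May 28, 1593.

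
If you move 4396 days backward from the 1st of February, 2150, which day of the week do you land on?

Feb 1, 2150 is a Sunday.
4396 mod 7 = 0, so 4396 days before a Sunday is Sunday − 0 = Sunday.

Sunday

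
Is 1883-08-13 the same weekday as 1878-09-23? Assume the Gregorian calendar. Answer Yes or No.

Yes

From Sep 23, 1878 to Aug 13, 1883 is 1785 days.
1785 mod 7 = 0, so they are the same weekday.
(Sep 23, 1878 is a Monday; Aug 13, 1883 is a Monday.)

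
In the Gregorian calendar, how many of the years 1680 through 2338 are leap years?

Multiples of 4 in [1680,2338]: 165.
Of those, multiples of 100: 7 (not leap unless ÷400).
Multiples of 400: 1.
Leap years = 165 − 7 + 1 = 159.

159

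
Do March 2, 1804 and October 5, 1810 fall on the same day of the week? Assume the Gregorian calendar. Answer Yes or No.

From Mar 2, 1804 to Oct 5, 1810 is 2408 days.
2408 mod 7 = 0, so they are the same weekday.
(Mar 2, 1804 is a Friday; Oct 5, 1810 is a Friday.)

Yes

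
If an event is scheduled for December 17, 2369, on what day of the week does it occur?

Doomsday rule: the anchor day for the 2300s is Wednesday. For year 69: 69÷12 = 5 r 9, and 9÷4 = 2, so 5+9+2 = 16.
Wednesday + 16 ≡ Friday — that's 2369's doomsday.
In December the doomsday date is Dec 12.
Dec 17 is 5 days after Dec 12; 5 mod 7 = 5, so Friday + 5 = Wednesday.

Wednesday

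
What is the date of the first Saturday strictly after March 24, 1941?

March 29, 1941

Mar 24, 1941 is a Monday.
From Monday to the next Saturday is 5 days.
Mar 24, 1941 + 5 = Mar 29, 1941.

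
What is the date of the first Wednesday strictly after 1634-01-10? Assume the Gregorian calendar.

January 11, 1634

Jan 10, 1634 is a Tuesday.
From Tuesday to the next Wednesday is 1 day.
Jan 10, 1634 + 1 = Jan 11, 1634.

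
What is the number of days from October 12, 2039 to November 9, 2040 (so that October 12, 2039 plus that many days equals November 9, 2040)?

394

Oct 12, 2039 → Nov 12, 2039: 31 days (October has 31).
Nov 12, 2039 → Dec 12, 2039: 30 days (November has 30).
Dec 12, 2039 → Jan 12, 2040: 31 days (December has 31).
Jan 12, 2040 → Feb 12, 2040: 31 days (January has 31).
Feb 12, 2040 → Mar 12, 2040: 29 days (February has 29).
Mar 12, 2040 → Apr 12, 2040: 31 days (March has 31).
Apr 12, 2040 → May 12, 2040: 30 days (April has 30).
May 12, 2040 → Jun 12, 2040: 31 days (May has 31).
Jun 12, 2040 → Jul 12, 2040: 30 days (June has 30).
Jul 12, 2040 → Aug 12, 2040: 31 days (July has 31).
Aug 12, 2040 → Sep 12, 2040: 31 days (August has 31).
Sep 12, 2040 → Oct 12, 2040: 30 days (September has 30).
Oct 12, 2040 → Nov 9, 2040: 28 days.
Total: 394 days.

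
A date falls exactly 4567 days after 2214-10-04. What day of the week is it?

Oct 4, 2214 is a Tuesday.
4567 mod 7 = 3, so 4567 days after a Tuesday is Tuesday + 3 = Friday.

Friday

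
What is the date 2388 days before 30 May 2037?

November 15, 2030

−365 (one year) → May 30, 2036 (2023 left).
−366 (one year; includes Feb 29, 2036) → May 30, 2035 (1657 left).
−365 (one year) → May 30, 2034 (1292 left).
−365 (one year) → May 30, 2033 (927 left).
−365 (one year) → May 30, 2032 (562 left).
−366 (one year; includes Feb 29, 2032) → May 30, 2031 (196 left).
−30 → Apr 30, 2031 (end of Apr, 30 days; 166 left).
−30 → Mar 31, 2031 (end of Mar, 31 days; 136 left).
−31 → Feb 28, 2031 (end of Feb, 28 days; 105 left).
−28 → Jan 31, 2031 (end of Jan, 31 days; 77 left).
−31 → Dec 31, 2030 (end of Dec, 31 days; 46 left).
−31 → Nov 30, 2030 (end of Nov, 30 days; 15 left).
−15 → Nov 15, 2030.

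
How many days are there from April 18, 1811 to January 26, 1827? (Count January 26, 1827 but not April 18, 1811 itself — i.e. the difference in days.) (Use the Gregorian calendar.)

5762

Apr 18, 1811 → Apr 18, 1812: 366 days (Feb 29, 1812 is in that span).
Apr 18, 1812 → Apr 18, 1813: 365 days.
Apr 18, 1813 → Apr 18, 1814: 365 days.
Apr 18, 1814 → Apr 18, 1815: 365 days.
Apr 18, 1815 → Apr 18, 1816: 366 days (Feb 29, 1816 is in that span).
Apr 18, 1816 → Apr 18, 1817: 365 days.
Apr 18, 1817 → Apr 18, 1818: 365 days.
Apr 18, 1818 → Apr 18, 1819: 365 days.
Apr 18, 1819 → Apr 18, 1820: 366 days (Feb 29, 1820 is in that span).
Apr 18, 1820 → Apr 18, 1821: 365 days.
Apr 18, 1821 → Apr 18, 1822: 365 days.
Apr 18, 1822 → Apr 18, 1823: 365 days.
Apr 18, 1823 → Apr 18, 1824: 366 days (Feb 29, 1824 is in that span).
Apr 18, 1824 → Apr 18, 1825: 365 days.
Apr 18, 1825 → Apr 18, 1826: 365 days.
Apr 18, 1826 → May 18, 1826: 30 days (April has 30).
May 18, 1826 → Jun 18, 1826: 31 days (May has 31).
Jun 18, 1826 → Jul 18, 1826: 30 days (June has 30).
Jul 18, 1826 → Aug 18, 1826: 31 days (July has 31).
Aug 18, 1826 → Sep 18, 1826: 31 days (August has 31).
Sep 18, 1826 → Oct 18, 1826: 30 days (September has 30).
Oct 18, 1826 → Nov 18, 1826: 31 days (October has 31).
Nov 18, 1826 → Dec 18, 1826: 30 days (November has 30).
Dec 18, 1826 → Jan 18, 1827: 31 days (December has 31).
Jan 18, 1827 → Jan 26, 1827: 8 days.
Total: 5762 days.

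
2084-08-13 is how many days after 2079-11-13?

1735

Nov 13, 2079 → Nov 13, 2080: 366 days (Feb 29, 2080 is in that span).
Nov 13, 2080 → Nov 13, 2081: 365 days.
Nov 13, 2081 → Nov 13, 2082: 365 days.
Nov 13, 2082 → Nov 13, 2083: 365 days.
Nov 13, 2083 → Dec 13, 2083: 30 days (November has 30).
Dec 13, 2083 → Jan 13, 2084: 31 days (December has 31).
Jan 13, 2084 → Feb 13, 2084: 31 days (January has 31).
Feb 13, 2084 → Mar 13, 2084: 29 days (February has 29).
Mar 13, 2084 → Apr 13, 2084: 31 days (March has 31).
Apr 13, 2084 → May 13, 2084: 30 days (April has 30).
May 13, 2084 → Jun 13, 2084: 31 days (May has 31).
Jun 13, 2084 → Jul 13, 2084: 30 days (June has 30).
Jul 13, 2084 → Aug 13, 2084: 31 days.
Total: 1735 days.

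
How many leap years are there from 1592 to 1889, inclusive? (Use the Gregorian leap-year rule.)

Multiples of 4 in [1592,1889]: 75.
Of those, multiples of 100: 3 (not leap unless ÷400).
Multiples of 400: 1.
Leap years = 75 − 3 + 1 = 73.

73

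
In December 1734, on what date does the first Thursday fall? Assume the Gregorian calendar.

December 2, 1734

December 1, 1734 is a Wednesday.
The first Thursday is therefore December 2 (1 days later).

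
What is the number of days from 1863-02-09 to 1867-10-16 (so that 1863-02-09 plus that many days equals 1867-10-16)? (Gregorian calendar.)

1710

Feb 9, 1863 → Feb 9, 1864: 365 days.
Feb 9, 1864 → Feb 9, 1865: 366 days (Feb 29, 1864 is in that span).
Feb 9, 1865 → Feb 9, 1866: 365 days.
Feb 9, 1866 → Feb 9, 1867: 365 days.
Feb 9, 1867 → Mar 9, 1867: 28 days (February has 28).
Mar 9, 1867 → Apr 9, 1867: 31 days (March has 31).
Apr 9, 1867 → May 9, 1867: 30 days (April has 30).
May 9, 1867 → Jun 9, 1867: 31 days (May has 31).
Jun 9, 1867 → Jul 9, 1867: 30 days (June has 30).
Jul 9, 1867 → Aug 9, 1867: 31 days (July has 31).
Aug 9, 1867 → Sep 9, 1867: 31 days (August has 31).
Sep 9, 1867 → Oct 9, 1867: 30 days (September has 30).
Oct 9, 1867 → Oct 16, 1867: 7 days.
Total: 1710 days.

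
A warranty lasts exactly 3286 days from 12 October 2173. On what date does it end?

October 11, 2182

+365 (one year) → Oct 12, 2174 (2921 left).
+365 (one year) → Oct 12, 2175 (2556 left).
+366 (one year; includes Feb 29, 2176) → Oct 12, 2176 (2190 left).
+365 (one year) → Oct 12, 2177 (1825 left).
+365 (one year) → Oct 12, 2178 (1460 left).
+365 (one year) → Oct 12, 2179 (1095 left).
+366 (one year; includes Feb 29, 2180) → Oct 12, 2180 (729 left).
+365 (one year) → Oct 12, 2181 (364 left).
Oct has 31 days: +20 → Nov 1, 2181 (344 left).
Nov has 30 days: +30 → Dec 1, 2181 (314 left).
Dec has 31 days: +31 → Jan 1, 2182 (283 left).
Jan has 31 days: +31 → Feb 1, 2182 (252 left).
Feb has 28 days: +28 → Mar 1, 2182 (224 left).
Mar has 31 days: +31 → Apr 1, 2182 (193 left).
Apr has 30 days: +30 → May 1, 2182 (163 left).
May has 31 days: +31 → Jun 1, 2182 (132 left).
Jun has 30 days: +30 → Jul 1, 2182 (102 left).
Jul has 31 days: +31 → Aug 1, 2182 (71 left).
Aug has 31 days: +31 → Sep 1, 2182 (40 left).
Sep has 30 days: +30 → Oct 1, 2182 (10 left).
+10 → Oct 11, 2182.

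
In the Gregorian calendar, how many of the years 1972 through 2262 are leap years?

71

Multiples of 4 in [1972,2262]: 73.
Of those, multiples of 100: 3 (not leap unless ÷400).
Multiples of 400: 1.
Leap years = 73 − 3 + 1 = 71.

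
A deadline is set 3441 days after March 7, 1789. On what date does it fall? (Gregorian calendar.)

+365 (one year) → Mar 7, 1790 (3076 left).
+365 (one year) → Mar 7, 1791 (2711 left).
+366 (one year; includes Feb 29, 1792) → Mar 7, 1792 (2345 left).
+365 (one year) → Mar 7, 1793 (1980 left).
+365 (one year) → Mar 7, 1794 (1615 left).
+365 (one year) → Mar 7, 1795 (1250 left).
+366 (one year; includes Feb 29, 1796) → Mar 7, 1796 (884 left).
+365 (one year) → Mar 7, 1797 (519 left).
+365 (one year) → Mar 7, 1798 (154 left).
Mar has 31 days: +25 → Apr 1, 1798 (129 left).
Apr has 30 days: +30 → May 1, 1798 (99 left).
May has 31 days: +31 → Jun 1, 1798 (68 left).
Jun has 30 days: +30 → Jul 1, 1798 (38 left).
Jul has 31 days: +31 → Aug 1, 1798 (7 left).
+7 → Aug 8, 1798.

August 8, 1798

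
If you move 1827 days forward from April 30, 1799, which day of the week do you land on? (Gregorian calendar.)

First find the weekday of Apr 30, 1799. Doomsday rule: the anchor day for the 1700s is Sunday. For year 99: 99÷12 = 8 r 3, and 3÷4 = 0, so 8+3+0 = 11.
Sunday + 11 ≡ Thursday — that's 1799's doomsday.
In April the doomsday date is Apr 4.
Apr 30 is 26 days after Apr 4; 26 mod 7 = 5, so Thursday + 5 = Tuesday.
1827 mod 7 = 0, so 1827 days after a Tuesday is Tuesday + 0 = Tuesday.

Tuesday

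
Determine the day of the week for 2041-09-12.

Thursday

Doomsday rule: the anchor day for the 2000s is Tuesday. For year 41: 41÷12 = 3 r 5, and 5÷4 = 1, so 3+5+1 = 9.
Tuesday + 9 ≡ Thursday — that's 2041's doomsday.
In September the doomsday date is Sep 5.
Sep 12 is 7 days after Sep 5; 7 mod 7 = 0, so Thursday + 0 = Thursday.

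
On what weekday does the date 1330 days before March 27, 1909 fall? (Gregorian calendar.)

Saturday

First find the weekday of Mar 27, 1909. Doomsday rule: the anchor day for the 1900s is Wednesday. For year 09: 9÷12 = 0 r 9, and 9÷4 = 2, so 0+9+2 = 11.
Wednesday + 11 ≡ Sunday — that's 1909's doomsday.
In March the doomsday date is Mar 14.
Mar 27 is 13 days after Mar 14; 13 mod 7 = 6, so Sunday + 6 = Saturday.
1330 mod 7 = 0, so 1330 days before a Saturday is Saturday − 0 = Saturday.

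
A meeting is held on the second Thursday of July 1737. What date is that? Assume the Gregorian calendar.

July 1, 1737 is a Monday.
The first Thursday is therefore July 4 (3 days later).
The second Thursday is 4 + 1×7 = July 11.

July 11, 1737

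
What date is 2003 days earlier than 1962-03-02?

−365 (one year) → Mar 2, 1961 (1638 left).
−365 (one year) → Mar 2, 1960 (1273 left).
−366 (one year; includes Feb 29, 1960) → Mar 2, 1959 (907 left).
−365 (one year) → Mar 2, 1958 (542 left).
−365 (one year) → Mar 2, 1957 (177 left).
−2 → Feb 28, 1957 (end of Feb, 28 days; 175 left).
−28 → Jan 31, 1957 (end of Jan, 31 days; 147 left).
−31 → Dec 31, 1956 (end of Dec, 31 days; 116 left).
−31 → Nov 30, 1956 (end of Nov, 30 days; 85 left).
−30 → Oct 31, 1956 (end of Oct, 31 days; 55 left).
−31 → Sep 30, 1956 (end of Sep, 30 days; 24 left).
−24 → Sep 6, 1956.

September 6, 1956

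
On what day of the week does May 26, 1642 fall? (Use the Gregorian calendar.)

Doomsday rule: the anchor day for the 1600s is Tuesday. For year 42: 42÷12 = 3 r 6, and 6÷4 = 1, so 3+6+1 = 10.
Tuesday + 10 ≡ Friday — that's 1642's doomsday.
In May the doomsday date is May 9.
May 26 is 17 days after May 9; 17 mod 7 = 3, so Friday + 3 = Monday.

Monday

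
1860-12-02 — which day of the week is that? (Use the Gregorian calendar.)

Doomsday rule: the anchor day for the 1800s is Friday. For year 60: 60÷12 = 5 r 0, and 0÷4 = 0, so 5+0+0 = 5.
Friday + 5 ≡ Wednesday — that's 1860's doomsday.
In December the doomsday date is Dec 12.
Dec 2 is 10 days before Dec 12; 10 mod 7 = 3, so Wednesday − 3 = Sunday.

Sunday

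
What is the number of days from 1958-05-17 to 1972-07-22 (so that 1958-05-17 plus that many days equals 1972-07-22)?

May 17, 1958 → May 17, 1959: 365 days.
May 17, 1959 → May 17, 1960: 366 days (Feb 29, 1960 is in that span).
May 17, 1960 → May 17, 1961: 365 days.
May 17, 1961 → May 17, 1962: 365 days.
May 17, 1962 → May 17, 1963: 365 days.
May 17, 1963 → May 17, 1964: 366 days (Feb 29, 1964 is in that span).
May 17, 1964 → May 17, 1965: 365 days.
May 17, 1965 → May 17, 1966: 365 days.
May 17, 1966 → May 17, 1967: 365 days.
May 17, 1967 → May 17, 1968: 366 days (Feb 29, 1968 is in that span).
May 17, 1968 → May 17, 1969: 365 days.
May 17, 1969 → May 17, 1970: 365 days.
May 17, 1970 → May 17, 1971: 365 days.
May 17, 1971 → May 17, 1972: 366 days (Feb 29, 1972 is in that span).
May 17, 1972 → Jun 17, 1972: 31 days (May has 31).
Jun 17, 1972 → Jul 17, 1972: 30 days (June has 30).
Jul 17, 1972 → Jul 22, 1972: 5 days.
Total: 5180 days.

5180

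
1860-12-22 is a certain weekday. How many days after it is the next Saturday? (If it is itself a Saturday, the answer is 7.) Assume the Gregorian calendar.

Dec 22, 1860 is a Saturday.
From Saturday to the next Saturday is 7 days.

7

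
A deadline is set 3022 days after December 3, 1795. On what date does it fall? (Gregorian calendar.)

March 13, 1804

+366 (one year; includes Feb 29, 1796) → Dec 3, 1796 (2656 left).
+365 (one year) → Dec 3, 1797 (2291 left).
+365 (one year) → Dec 3, 1798 (1926 left).
+365 (one year) → Dec 3, 1799 (1561 left).
+365 (one year) → Dec 3, 1800 (1196 left).
+365 (one year) → Dec 3, 1801 (831 left).
+365 (one year) → Dec 3, 1802 (466 left).
+365 (one year) → Dec 3, 1803 (101 left).
Dec has 31 days: +29 → Jan 1, 1804 (72 left).
Jan has 31 days: +31 → Feb 1, 1804 (41 left).
Feb has 29 days: +29 → Mar 1, 1804 (12 left).
+12 → Mar 13, 1804.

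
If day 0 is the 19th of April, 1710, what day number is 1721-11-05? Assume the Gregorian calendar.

Apr 19, 1710 → Apr 19, 1711: 365 days.
Apr 19, 1711 → Apr 19, 1712: 366 days (Feb 29, 1712 is in that span).
Apr 19, 1712 → Apr 19, 1713: 365 days.
Apr 19, 1713 → Apr 19, 1714: 365 days.
Apr 19, 1714 → Apr 19, 1715: 365 days.
Apr 19, 1715 → Apr 19, 1716: 366 days (Feb 29, 1716 is in that span).
Apr 19, 1716 → Apr 19, 1717: 365 days.
Apr 19, 1717 → Apr 19, 1718: 365 days.
Apr 19, 1718 → Apr 19, 1719: 365 days.
Apr 19, 1719 → Apr 19, 1720: 366 days (Feb 29, 1720 is in that span).
Apr 19, 1720 → Apr 19, 1721: 365 days.
Apr 19, 1721 → May 19, 1721: 30 days (April has 30).
May 19, 1721 → Jun 19, 1721: 31 days (May has 31).
Jun 19, 1721 → Jul 19, 1721: 30 days (June has 30).
Jul 19, 1721 → Aug 19, 1721: 31 days (July has 31).
Aug 19, 1721 → Sep 19, 1721: 31 days (August has 31).
Sep 19, 1721 → Oct 19, 1721: 30 days (September has 30).
Oct 19, 1721 → Nov 5, 1721: 17 days.
Total: 4218 days.

4218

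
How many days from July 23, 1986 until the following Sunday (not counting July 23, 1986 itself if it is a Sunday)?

Jul 23, 1986 is a Wednesday.
From Wednesday to the next Sunday is 4 days.

4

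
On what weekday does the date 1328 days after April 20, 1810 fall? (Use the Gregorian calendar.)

Apr 20, 1810 is a Friday.
1328 mod 7 = 5, so 1328 days after a Friday is Friday + 5 = Wednesday.

Wednesday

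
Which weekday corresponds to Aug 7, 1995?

Monday

January 1, 1995 is a Sunday.
Jan 1, 1995 → Feb 1, 1995: 31 days (January has 31).
Feb 1, 1995 → Mar 1, 1995: 28 days (February has 28).
Mar 1, 1995 → Apr 1, 1995: 31 days (March has 31).
Apr 1, 1995 → May 1, 1995: 30 days (April has 30).
May 1, 1995 → Jun 1, 1995: 31 days (May has 31).
Jun 1, 1995 → Jul 1, 1995: 30 days (June has 30).
Jul 1, 1995 → Aug 1, 1995: 31 days (July has 31).
Aug 1, 1995 → Aug 7, 1995: 6 days.
Total: 218 days.
218 mod 7 = 1, so Sunday + 1 = Monday.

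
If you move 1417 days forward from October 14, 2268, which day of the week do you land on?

Saturday

First find the weekday of Oct 14, 2268. Doomsday rule: the anchor day for the 2200s is Friday. For year 68: 68÷12 = 5 r 8, and 8÷4 = 2, so 5+8+2 = 15.
Friday + 15 ≡ Saturday — that's 2268's doomsday.
In October the doomsday date is Oct 10.
Oct 14 is 4 days after Oct 10; 4 mod 7 = 4, so Saturday + 4 = Wednesday.
1417 mod 7 = 3, so 1417 days after a Wednesday is Wednesday + 3 = Saturday.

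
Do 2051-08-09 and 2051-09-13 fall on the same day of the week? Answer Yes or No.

From Aug 9, 2051 to Sep 13, 2051 is 35 days.
35 mod 7 = 0, so they are the same weekday.
(Aug 9, 2051 is a Wednesday; Sep 13, 2051 is a Wednesday.)

Yes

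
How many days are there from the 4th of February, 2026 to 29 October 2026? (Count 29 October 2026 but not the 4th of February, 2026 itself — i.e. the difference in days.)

267

Feb 4, 2026 → Mar 4, 2026: 28 days (February has 28).
Mar 4, 2026 → Apr 4, 2026: 31 days (March has 31).
Apr 4, 2026 → May 4, 2026: 30 days (April has 30).
May 4, 2026 → Jun 4, 2026: 31 days (May has 31).
Jun 4, 2026 → Jul 4, 2026: 30 days (June has 30).
Jul 4, 2026 → Aug 4, 2026: 31 days (July has 31).
Aug 4, 2026 → Sep 4, 2026: 31 days (August has 31).
Sep 4, 2026 → Oct 4, 2026: 30 days (September has 30).
Oct 4, 2026 → Oct 29, 2026: 25 days.
Total: 267 days.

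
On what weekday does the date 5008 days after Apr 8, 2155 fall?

First find the weekday of Apr 8, 2155. Doomsday rule: the anchor day for the 2100s is Sunday. For year 55: 55÷12 = 4 r 7, and 7÷4 = 1, so 4+7+1 = 12.
Sunday + 12 ≡ Friday — that's 2155's doomsday.
In April the doomsday date is Apr 4.
Apr 8 is 4 days after Apr 4; 4 mod 7 = 4, so Friday + 4 = Tuesday.
5008 mod 7 = 3, so 5008 days after a Tuesday is Tuesday + 3 = Friday.

Friday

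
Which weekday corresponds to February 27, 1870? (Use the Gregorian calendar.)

Doomsday rule: the anchor day for the 1800s is Friday. For year 70: 70÷12 = 5 r 10, and 10÷4 = 2, so 5+10+2 = 17.
Friday + 17 ≡ Monday — that's 1870's doomsday.
In February the doomsday date is Feb 28 (1870 is not a leap year).
Feb 27 is 1 day before Feb 28; 1 mod 7 = 1, so Monday − 1 = Sunday.

Sunday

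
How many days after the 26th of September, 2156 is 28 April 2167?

Sep 26, 2156 → Sep 26, 2157: 365 days.
Sep 26, 2157 → Sep 26, 2158: 365 days.
Sep 26, 2158 → Sep 26, 2159: 365 days.
Sep 26, 2159 → Sep 26, 2160: 366 days (Feb 29, 2160 is in that span).
Sep 26, 2160 → Sep 26, 2161: 365 days.
Sep 26, 2161 → Sep 26, 2162: 365 days.
Sep 26, 2162 → Sep 26, 2163: 365 days.
Sep 26, 2163 → Sep 26, 2164: 366 days (Feb 29, 2164 is in that span).
Sep 26, 2164 → Sep 26, 2165: 365 days.
Sep 26, 2165 → Sep 26, 2166: 365 days.
Sep 26, 2166 → Oct 26, 2166: 30 days (September has 30).
Oct 26, 2166 → Nov 26, 2166: 31 days (October has 31).
Nov 26, 2166 → Dec 26, 2166: 30 days (November has 30).
Dec 26, 2166 → Jan 26, 2167: 31 days (December has 31).
Jan 26, 2167 → Feb 26, 2167: 31 days (January has 31).
Feb 26, 2167 → Mar 26, 2167: 28 days (February has 28).
Mar 26, 2167 → Apr 26, 2167: 31 days (March has 31).
Apr 26, 2167 → Apr 28, 2167: 2 days.
Total: 3866 days.

3866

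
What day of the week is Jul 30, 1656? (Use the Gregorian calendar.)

Doomsday rule: the anchor day for the 1600s is Tuesday. For year 56: 56÷12 = 4 r 8, and 8÷4 = 2, so 4+8+2 = 14.
Tuesday + 14 ≡ Tuesday — that's 1656's doomsday.
In July the doomsday date is Jul 11.
Jul 30 is 19 days after Jul 11; 19 mod 7 = 5, so Tuesday + 5 = Sunday.

Sunday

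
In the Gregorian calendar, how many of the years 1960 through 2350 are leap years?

Multiples of 4 in [1960,2350]: 98.
Of those, multiples of 100: 4 (not leap unless ÷400).
Multiples of 400: 1.
Leap years = 98 − 4 + 1 = 95.

95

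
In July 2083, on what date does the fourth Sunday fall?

July 1, 2083 is a Thursday.
The first Sunday is therefore July 4 (3 days later).
The fourth Sunday is 4 + 3×7 = July 25.

July 25, 2083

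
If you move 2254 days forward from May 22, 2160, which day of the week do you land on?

Thursday

May 22, 2160 is a Thursday.
2254 mod 7 = 0, so 2254 days after a Thursday is Thursday + 0 = Thursday.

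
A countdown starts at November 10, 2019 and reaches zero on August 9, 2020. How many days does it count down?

273

Nov 10, 2019 → Dec 10, 2019: 30 days (November has 30).
Dec 10, 2019 → Jan 10, 2020: 31 days (December has 31).
Jan 10, 2020 → Feb 10, 2020: 31 days (January has 31).
Feb 10, 2020 → Mar 10, 2020: 29 days (February has 29).
Mar 10, 2020 → Apr 10, 2020: 31 days (March has 31).
Apr 10, 2020 → May 10, 2020: 30 days (April has 30).
May 10, 2020 → Jun 10, 2020: 31 days (May has 31).
Jun 10, 2020 → Jul 10, 2020: 30 days (June has 30).
Jul 10, 2020 → Aug 9, 2020: 30 days.
Total: 273 days.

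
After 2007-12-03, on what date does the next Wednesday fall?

December 5, 2007

Dec 3, 2007 is a Monday.
From Monday to the next Wednesday is 2 days.
Dec 3, 2007 + 2 = Dec 5, 2007.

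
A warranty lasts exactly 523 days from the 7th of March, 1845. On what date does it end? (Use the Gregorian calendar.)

+365 (one year) → Mar 7, 1846 (158 left).
Mar has 31 days: +25 → Apr 1, 1846 (133 left).
Apr has 30 days: +30 → May 1, 1846 (103 left).
May has 31 days: +31 → Jun 1, 1846 (72 left).
Jun has 30 days: +30 → Jul 1, 1846 (42 left).
Jul has 31 days: +31 → Aug 1, 1846 (11 left).
+11 → Aug 12, 1846.

August 12, 1846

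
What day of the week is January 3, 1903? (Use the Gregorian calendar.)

Saturday

Doomsday rule: the anchor day for the 1900s is Wednesday. For year 03: 3÷12 = 0 r 3, and 3÷4 = 0, so 0+3+0 = 3.
Wednesday + 3 ≡ Saturday — that's 1903's doomsday.
In January the doomsday date is Jan 3 (1903 is not a leap year).
Jan 3 is the doomsday itself: Saturday.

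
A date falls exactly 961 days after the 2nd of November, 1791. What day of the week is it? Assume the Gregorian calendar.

Friday

First find the weekday of Nov 2, 1791. Doomsday rule: the anchor day for the 1700s is Sunday. For year 91: 91÷12 = 7 r 7, and 7÷4 = 1, so 7+7+1 = 15.
Sunday + 15 ≡ Monday — that's 1791's doomsday.
In November the doomsday date is Nov 7.
Nov 2 is 5 days before Nov 7; 5 mod 7 = 5, so Monday − 5 = Wednesday.
961 mod 7 = 2, so 961 days after a Wednesday is Wednesday + 2 = Friday.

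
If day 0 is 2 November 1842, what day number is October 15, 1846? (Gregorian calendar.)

Nov 2, 1842 → Nov 2, 1843: 365 days.
Nov 2, 1843 → Nov 2, 1844: 366 days (Feb 29, 1844 is in that span).
Nov 2, 1844 → Nov 2, 1845: 365 days.
Nov 2, 1845 → Dec 2, 1845: 30 days (November has 30).
Dec 2, 1845 → Jan 2, 1846: 31 days (December has 31).
Jan 2, 1846 → Feb 2, 1846: 31 days (January has 31).
Feb 2, 1846 → Mar 2, 1846: 28 days (February has 28).
Mar 2, 1846 → Apr 2, 1846: 31 days (March has 31).
Apr 2, 1846 → May 2, 1846: 30 days (April has 30).
May 2, 1846 → Jun 2, 1846: 31 days (May has 31).
Jun 2, 1846 → Jul 2, 1846: 30 days (June has 30).
Jul 2, 1846 → Aug 2, 1846: 31 days (July has 31).
Aug 2, 1846 → Sep 2, 1846: 31 days (August has 31).
Sep 2, 1846 → Oct 2, 1846: 30 days (September has 30).
Oct 2, 1846 → Oct 15, 1846: 13 days.
Total: 1443 days.

1443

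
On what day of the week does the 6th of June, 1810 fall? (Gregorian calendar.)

Doomsday rule: the anchor day for the 1800s is Friday. For year 10: 10÷12 = 0 r 10, and 10÷4 = 2, so 0+10+2 = 12.
Friday + 12 ≡ Wednesday — that's 1810's doomsday.
In June the doomsday date is Jun 6.
Jun 6 is the doomsday itself: Wednesday.

Wednesday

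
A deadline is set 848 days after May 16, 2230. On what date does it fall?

+365 (one year) → May 16, 2231 (483 left).
+366 (one year; includes Feb 29, 2232) → May 16, 2232 (117 left).
May has 31 days: +16 → Jun 1, 2232 (101 left).
Jun has 30 days: +30 → Jul 1, 2232 (71 left).
Jul has 31 days: +31 → Aug 1, 2232 (40 left).
Aug has 31 days: +31 → Sep 1, 2232 (9 left).
+9 → Sep 10, 2232.

September 10, 2232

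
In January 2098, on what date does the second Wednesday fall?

January 1, 2098 is a Wednesday.
The first Wednesday is therefore January 1 (same day).
The second Wednesday is 1 + 1×7 = January 8.

January 8, 2098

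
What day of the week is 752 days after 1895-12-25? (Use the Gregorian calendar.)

Saturday

Dec 25, 1895 is a Wednesday.
752 mod 7 = 3, so 752 days after a Wednesday is Wednesday + 3 = Saturday.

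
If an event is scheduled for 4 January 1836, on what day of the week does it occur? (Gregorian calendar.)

Doomsday rule: the anchor day for the 1800s is Friday. For year 36: 36÷12 = 3 r 0, and 0÷4 = 0, so 3+0+0 = 3.
Friday + 3 ≡ Monday — that's 1836's doomsday.
In January the doomsday date is Jan 4 (1836 is a leap year (divisible by 4)).
Jan 4 is the doomsday itself: Monday.

Monday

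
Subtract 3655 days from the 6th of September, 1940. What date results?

September 4, 1930

−366 (one year; includes Feb 29, 1940) → Sep 6, 1939 (3289 left).
−365 (one year) → Sep 6, 1938 (2924 left).
−365 (one year) → Sep 6, 1937 (2559 left).
−365 (one year) → Sep 6, 1936 (2194 left).
−366 (one year; includes Feb 29, 1936) → Sep 6, 1935 (1828 left).
−365 (one year) → Sep 6, 1934 (1463 left).
−365 (one year) → Sep 6, 1933 (1098 left).
−365 (one year) → Sep 6, 1932 (733 left).
−366 (one year; includes Feb 29, 1932) → Sep 6, 1931 (367 left).
−6 → Aug 31, 1931 (end of Aug, 31 days; 361 left).
−31 → Jul 31, 1931 (end of Jul, 31 days; 330 left).
−31 → Jun 30, 1931 (end of Jun, 30 days; 299 left).
−30 → May 31, 1931 (end of May, 31 days; 269 left).
−31 → Apr 30, 1931 (end of Apr, 30 days; 238 left).
−30 → Mar 31, 1931 (end of Mar, 31 days; 208 left).
−31 → Feb 28, 1931 (end of Feb, 28 days; 177 left).
−28 → Jan 31, 1931 (end of Jan, 31 days; 149 left).
−31 → Dec 31, 1930 (end of Dec, 31 days; 118 left).
−31 → Nov 30, 1930 (end of Nov, 30 days; 87 left).
−30 → Oct 31, 1930 (end of Oct, 31 days; 57 left).
−31 → Sep 30, 1930 (end of Sep, 30 days; 26 left).
−26 → Sep 4, 1930.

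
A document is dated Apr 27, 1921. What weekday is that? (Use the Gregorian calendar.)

Doomsday rule: the anchor day for the 1900s is Wednesday. For year 21: 21÷12 = 1 r 9, and 9÷4 = 2, so 1+9+2 = 12.
Wednesday + 12 ≡ Monday — that's 1921's doomsday.
In April the doomsday date is Apr 4.
Apr 27 is 23 days after Apr 4; 23 mod 7 = 2, so Monday + 2 = Wednesday.

Wednesday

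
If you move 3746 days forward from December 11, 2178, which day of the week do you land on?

First find the weekday of Dec 11, 2178. Doomsday rule: the anchor day for the 2100s is Sunday. For year 78: 78÷12 = 6 r 6, and 6÷4 = 1, so 6+6+1 = 13.
Sunday + 13 ≡ Saturday — that's 2178's doomsday.
In December the doomsday date is Dec 12.
Dec 11 is 1 day before Dec 12; 1 mod 7 = 1, so Saturday − 1 = Friday.
3746 mod 7 = 1, so 3746 days after a Friday is Friday + 1 = Saturday.

Saturday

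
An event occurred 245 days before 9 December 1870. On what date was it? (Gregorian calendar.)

−9 → Nov 30, 1870 (end of Nov, 30 days; 236 left).
−30 → Oct 31, 1870 (end of Oct, 31 days; 206 left).
−31 → Sep 30, 1870 (end of Sep, 30 days; 175 left).
−30 → Aug 31, 1870 (end of Aug, 31 days; 145 left).
−31 → Jul 31, 1870 (end of Jul, 31 days; 114 left).
−31 → Jun 30, 1870 (end of Jun, 30 days; 83 left).
−30 → May 31, 1870 (end of May, 31 days; 53 left).
−31 → Apr 30, 1870 (end of Apr, 30 days; 22 left).
−22 → Apr 8, 1870.

April 8, 1870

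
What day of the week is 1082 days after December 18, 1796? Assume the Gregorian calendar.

First find the weekday of Dec 18, 1796. Doomsday rule: the anchor day for the 1700s is Sunday. For year 96: 96÷12 = 8 r 0, and 0÷4 = 0, so 8+0+0 = 8.
Sunday + 8 ≡ Monday — that's 1796's doomsday.
In December the doomsday date is Dec 12.
Dec 18 is 6 days after Dec 12; 6 mod 7 = 6, so Monday + 6 = Sunday.
1082 mod 7 = 4, so 1082 days after a Sunday is Sunday + 4 = Thursday.

Thursday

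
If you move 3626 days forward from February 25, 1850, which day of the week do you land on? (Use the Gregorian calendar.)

Monday

Feb 25, 1850 is a Monday.
3626 mod 7 = 0, so 3626 days after a Monday is Monday + 0 = Monday.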